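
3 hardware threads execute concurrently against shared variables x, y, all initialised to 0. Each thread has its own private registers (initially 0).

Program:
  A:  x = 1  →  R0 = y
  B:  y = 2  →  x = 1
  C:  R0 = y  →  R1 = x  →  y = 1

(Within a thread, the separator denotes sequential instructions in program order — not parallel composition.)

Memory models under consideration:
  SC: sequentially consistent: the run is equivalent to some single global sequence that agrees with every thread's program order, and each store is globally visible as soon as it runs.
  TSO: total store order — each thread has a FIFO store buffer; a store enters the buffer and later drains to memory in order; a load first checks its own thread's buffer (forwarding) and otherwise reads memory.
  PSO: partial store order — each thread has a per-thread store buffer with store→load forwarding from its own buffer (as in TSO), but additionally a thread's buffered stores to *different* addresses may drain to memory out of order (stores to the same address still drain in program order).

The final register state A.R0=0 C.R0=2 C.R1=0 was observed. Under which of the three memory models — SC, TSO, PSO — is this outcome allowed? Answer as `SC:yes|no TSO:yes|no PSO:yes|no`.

SC:no TSO:yes PSO:yes

outcome vector order: (A.R0,C.R0,C.R1)
[SC] allowed = {(0,0,0); (0,0,1); (0,2,1); (1,0,0); (1,0,1); (1,2,0); (1,2,1); (2,0,0); (2,0,1); (2,2,0); (2,2,1)}
[TSO] allowed = {(0,0,0); (0,0,1); (0,2,0); (0,2,1); (1,0,0); (1,0,1); (1,2,0); (1,2,1); (2,0,0); (2,0,1); (2,2,0); (2,2,1)}
[PSO] allowed = {(0,0,0); (0,0,1); (0,2,0); (0,2,1); (1,0,0); (1,0,1); (1,2,0); (1,2,1); (2,0,0); (2,0,1); (2,2,0); (2,2,1)}
target (0,2,0) ∈ {TSO,PSO}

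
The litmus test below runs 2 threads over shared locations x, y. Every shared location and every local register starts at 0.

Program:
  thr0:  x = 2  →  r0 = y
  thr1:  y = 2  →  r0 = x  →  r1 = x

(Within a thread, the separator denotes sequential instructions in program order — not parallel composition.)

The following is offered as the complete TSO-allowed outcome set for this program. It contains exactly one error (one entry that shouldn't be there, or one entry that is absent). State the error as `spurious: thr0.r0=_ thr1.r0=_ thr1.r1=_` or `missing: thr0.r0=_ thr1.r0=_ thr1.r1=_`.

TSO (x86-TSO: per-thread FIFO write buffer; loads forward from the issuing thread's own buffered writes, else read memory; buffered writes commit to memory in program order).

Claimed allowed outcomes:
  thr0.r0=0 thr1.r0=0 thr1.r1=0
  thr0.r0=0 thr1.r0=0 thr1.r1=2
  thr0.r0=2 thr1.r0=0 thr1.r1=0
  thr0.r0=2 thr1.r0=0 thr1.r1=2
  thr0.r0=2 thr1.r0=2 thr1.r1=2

missing: thr0.r0=0 thr1.r0=2 thr1.r1=2

outcome vector order: (thr0.r0,thr1.r0,thr1.r1)
TSO (6): 000, 002, 022, 200, 202, 222
TSO∖claimed = {022}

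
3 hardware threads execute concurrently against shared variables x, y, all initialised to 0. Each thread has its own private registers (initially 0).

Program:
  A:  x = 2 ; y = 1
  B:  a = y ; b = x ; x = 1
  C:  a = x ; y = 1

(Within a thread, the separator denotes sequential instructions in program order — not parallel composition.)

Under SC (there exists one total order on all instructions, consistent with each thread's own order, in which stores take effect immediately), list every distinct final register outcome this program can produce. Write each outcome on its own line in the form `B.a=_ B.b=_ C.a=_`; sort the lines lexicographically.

B.a=0 B.b=0 C.a=0
B.a=0 B.b=0 C.a=1
B.a=0 B.b=0 C.a=2
B.a=0 B.b=2 C.a=0
B.a=0 B.b=2 C.a=1
B.a=0 B.b=2 C.a=2
B.a=1 B.b=0 C.a=0
B.a=1 B.b=2 C.a=0
B.a=1 B.b=2 C.a=1
B.a=1 B.b=2 C.a=2

outcome vector order: (B.a,B.b,C.a)
|SC outcomes| = 10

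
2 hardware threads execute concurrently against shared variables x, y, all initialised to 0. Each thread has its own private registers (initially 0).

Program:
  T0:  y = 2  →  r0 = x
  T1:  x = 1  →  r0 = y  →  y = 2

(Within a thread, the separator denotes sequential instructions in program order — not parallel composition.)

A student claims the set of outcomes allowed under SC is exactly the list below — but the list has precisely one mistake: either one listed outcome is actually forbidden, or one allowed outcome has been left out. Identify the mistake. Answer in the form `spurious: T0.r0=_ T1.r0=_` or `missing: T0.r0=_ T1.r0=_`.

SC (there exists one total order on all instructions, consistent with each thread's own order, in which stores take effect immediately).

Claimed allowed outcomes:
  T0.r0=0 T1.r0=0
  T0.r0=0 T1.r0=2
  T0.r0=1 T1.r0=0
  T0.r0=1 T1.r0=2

outcome vector order: (T0.r0,T1.r0)
under SC → 02 10 12
claimed∖SC = {00}

spurious: T0.r0=0 T1.r0=0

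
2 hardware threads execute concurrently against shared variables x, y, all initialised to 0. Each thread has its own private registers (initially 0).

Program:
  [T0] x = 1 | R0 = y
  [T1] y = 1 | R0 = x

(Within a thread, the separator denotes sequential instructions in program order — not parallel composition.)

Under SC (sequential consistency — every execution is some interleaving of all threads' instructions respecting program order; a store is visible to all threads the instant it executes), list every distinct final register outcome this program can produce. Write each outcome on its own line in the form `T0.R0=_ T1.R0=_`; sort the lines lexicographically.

outcome vector order: (T0.R0,T1.R0)
|SC outcomes| = 3

T0.R0=0 T1.R0=1
T0.R0=1 T1.R0=0
T0.R0=1 T1.R0=1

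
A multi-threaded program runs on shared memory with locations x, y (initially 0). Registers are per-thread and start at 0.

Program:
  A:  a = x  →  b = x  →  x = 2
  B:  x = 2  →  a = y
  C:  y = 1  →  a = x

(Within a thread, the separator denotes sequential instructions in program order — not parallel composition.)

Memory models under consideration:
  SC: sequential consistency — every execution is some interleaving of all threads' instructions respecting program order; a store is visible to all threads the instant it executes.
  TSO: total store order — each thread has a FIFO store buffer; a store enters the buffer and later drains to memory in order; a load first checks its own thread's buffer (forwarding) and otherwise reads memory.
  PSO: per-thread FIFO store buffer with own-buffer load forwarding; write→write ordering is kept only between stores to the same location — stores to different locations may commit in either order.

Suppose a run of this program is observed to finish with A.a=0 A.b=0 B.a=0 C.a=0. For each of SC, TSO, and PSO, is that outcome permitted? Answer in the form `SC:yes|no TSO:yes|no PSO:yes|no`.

outcome vector order: (A.a,A.b,B.a,C.a)
under SC → 0002, 0010, 0012, 0202, 0210, 0212, 2202, 2210, 2212
under TSO → 0000, 0002, 0010, 0012, 0200, 0202, 0210, 0212, 2200, 2202, 2210, 2212
under PSO → 0000, 0002, 0010, 0012, 0200, 0202, 0210, 0212, 2200, 2202, 2210, 2212
target 0000 ∈ {TSO,PSO}

SC:no TSO:yes PSO:yes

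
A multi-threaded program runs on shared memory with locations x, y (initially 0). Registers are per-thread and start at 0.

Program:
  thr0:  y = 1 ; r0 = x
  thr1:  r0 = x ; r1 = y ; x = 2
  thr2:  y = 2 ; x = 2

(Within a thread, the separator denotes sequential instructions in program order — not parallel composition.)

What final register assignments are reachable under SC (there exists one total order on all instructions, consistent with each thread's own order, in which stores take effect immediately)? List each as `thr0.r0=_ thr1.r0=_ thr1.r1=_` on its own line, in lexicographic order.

outcome vector order: (thr0.r0,thr1.r0,thr1.r1)
|SC outcomes| = 10

thr0.r0=0 thr1.r0=0 thr1.r1=0
thr0.r0=0 thr1.r0=0 thr1.r1=1
thr0.r0=0 thr1.r0=0 thr1.r1=2
thr0.r0=0 thr1.r0=2 thr1.r1=1
thr0.r0=0 thr1.r0=2 thr1.r1=2
thr0.r0=2 thr1.r0=0 thr1.r1=0
thr0.r0=2 thr1.r0=0 thr1.r1=1
thr0.r0=2 thr1.r0=0 thr1.r1=2
thr0.r0=2 thr1.r0=2 thr1.r1=1
thr0.r0=2 thr1.r0=2 thr1.r1=2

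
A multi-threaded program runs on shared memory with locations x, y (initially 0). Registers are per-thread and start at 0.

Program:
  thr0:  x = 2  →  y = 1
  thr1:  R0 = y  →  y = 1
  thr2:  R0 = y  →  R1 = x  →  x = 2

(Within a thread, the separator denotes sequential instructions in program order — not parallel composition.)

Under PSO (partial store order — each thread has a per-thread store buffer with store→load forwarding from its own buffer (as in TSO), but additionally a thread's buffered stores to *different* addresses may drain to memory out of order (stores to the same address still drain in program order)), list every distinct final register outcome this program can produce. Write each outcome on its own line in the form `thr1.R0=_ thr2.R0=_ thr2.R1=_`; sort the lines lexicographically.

thr1.R0=0 thr2.R0=0 thr2.R1=0
thr1.R0=0 thr2.R0=0 thr2.R1=2
thr1.R0=0 thr2.R0=1 thr2.R1=0
thr1.R0=0 thr2.R0=1 thr2.R1=2
thr1.R0=1 thr2.R0=0 thr2.R1=0
thr1.R0=1 thr2.R0=0 thr2.R1=2
thr1.R0=1 thr2.R0=1 thr2.R1=0
thr1.R0=1 thr2.R0=1 thr2.R1=2

outcome vector order: (thr1.R0,thr2.R0,thr2.R1)
|PSO outcomes| = 8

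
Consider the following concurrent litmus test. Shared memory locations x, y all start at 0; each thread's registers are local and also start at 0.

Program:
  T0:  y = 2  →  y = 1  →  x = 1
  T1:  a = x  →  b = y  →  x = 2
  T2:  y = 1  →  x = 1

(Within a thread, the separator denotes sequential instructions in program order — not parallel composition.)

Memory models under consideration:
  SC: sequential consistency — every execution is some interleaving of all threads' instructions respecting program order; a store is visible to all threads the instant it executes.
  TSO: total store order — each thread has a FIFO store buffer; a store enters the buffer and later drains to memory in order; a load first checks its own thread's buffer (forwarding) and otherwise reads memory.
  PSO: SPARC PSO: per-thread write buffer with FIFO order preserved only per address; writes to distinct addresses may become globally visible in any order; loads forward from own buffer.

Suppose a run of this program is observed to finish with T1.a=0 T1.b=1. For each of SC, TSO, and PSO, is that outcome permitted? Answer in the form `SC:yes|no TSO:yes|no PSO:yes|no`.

outcome vector order: (T1.a,T1.b)
[SC] allowed = {00; 01; 02; 11; 12}
[TSO] allowed = {00; 01; 02; 11; 12}
[PSO] allowed = {00; 01; 02; 10; 11; 12}
target 01 ∈ {SC,TSO,PSO}

SC:yes TSO:yes PSO:yes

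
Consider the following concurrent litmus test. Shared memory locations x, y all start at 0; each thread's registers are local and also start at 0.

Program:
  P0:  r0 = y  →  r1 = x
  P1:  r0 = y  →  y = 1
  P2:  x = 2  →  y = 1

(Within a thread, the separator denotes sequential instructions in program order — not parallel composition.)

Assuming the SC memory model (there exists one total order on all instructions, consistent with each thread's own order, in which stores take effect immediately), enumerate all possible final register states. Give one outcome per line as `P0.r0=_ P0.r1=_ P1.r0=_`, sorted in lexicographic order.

P0.r0=0 P0.r1=0 P1.r0=0
P0.r0=0 P0.r1=0 P1.r0=1
P0.r0=0 P0.r1=2 P1.r0=0
P0.r0=0 P0.r1=2 P1.r0=1
P0.r0=1 P0.r1=0 P1.r0=0
P0.r0=1 P0.r1=2 P1.r0=0
P0.r0=1 P0.r1=2 P1.r0=1

outcome vector order: (P0.r0,P0.r1,P1.r0)
|SC outcomes| = 7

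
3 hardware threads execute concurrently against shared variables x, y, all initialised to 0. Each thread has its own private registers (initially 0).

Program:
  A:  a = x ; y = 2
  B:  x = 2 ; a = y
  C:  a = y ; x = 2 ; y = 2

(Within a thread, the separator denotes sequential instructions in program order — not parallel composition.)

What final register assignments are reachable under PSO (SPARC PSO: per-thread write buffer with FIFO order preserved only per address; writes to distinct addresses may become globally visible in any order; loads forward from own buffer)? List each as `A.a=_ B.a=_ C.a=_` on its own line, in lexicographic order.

outcome vector order: (A.a,B.a,C.a)
|PSO outcomes| = 8

A.a=0 B.a=0 C.a=0
A.a=0 B.a=0 C.a=2
A.a=0 B.a=2 C.a=0
A.a=0 B.a=2 C.a=2
A.a=2 B.a=0 C.a=0
A.a=2 B.a=0 C.a=2
A.a=2 B.a=2 C.a=0
A.a=2 B.a=2 C.a=2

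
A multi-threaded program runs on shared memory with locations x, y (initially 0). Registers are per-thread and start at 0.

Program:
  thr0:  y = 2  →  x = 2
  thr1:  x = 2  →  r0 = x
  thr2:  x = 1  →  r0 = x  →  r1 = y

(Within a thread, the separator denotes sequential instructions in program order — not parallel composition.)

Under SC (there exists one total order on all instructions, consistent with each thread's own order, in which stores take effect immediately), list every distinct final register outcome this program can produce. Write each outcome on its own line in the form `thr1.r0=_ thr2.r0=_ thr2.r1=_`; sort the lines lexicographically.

thr1.r0=1 thr2.r0=1 thr2.r1=0
thr1.r0=1 thr2.r0=1 thr2.r1=2
thr1.r0=1 thr2.r0=2 thr2.r1=2
thr1.r0=2 thr2.r0=1 thr2.r1=0
thr1.r0=2 thr2.r0=1 thr2.r1=2
thr1.r0=2 thr2.r0=2 thr2.r1=0
thr1.r0=2 thr2.r0=2 thr2.r1=2

outcome vector order: (thr1.r0,thr2.r0,thr2.r1)
|SC outcomes| = 7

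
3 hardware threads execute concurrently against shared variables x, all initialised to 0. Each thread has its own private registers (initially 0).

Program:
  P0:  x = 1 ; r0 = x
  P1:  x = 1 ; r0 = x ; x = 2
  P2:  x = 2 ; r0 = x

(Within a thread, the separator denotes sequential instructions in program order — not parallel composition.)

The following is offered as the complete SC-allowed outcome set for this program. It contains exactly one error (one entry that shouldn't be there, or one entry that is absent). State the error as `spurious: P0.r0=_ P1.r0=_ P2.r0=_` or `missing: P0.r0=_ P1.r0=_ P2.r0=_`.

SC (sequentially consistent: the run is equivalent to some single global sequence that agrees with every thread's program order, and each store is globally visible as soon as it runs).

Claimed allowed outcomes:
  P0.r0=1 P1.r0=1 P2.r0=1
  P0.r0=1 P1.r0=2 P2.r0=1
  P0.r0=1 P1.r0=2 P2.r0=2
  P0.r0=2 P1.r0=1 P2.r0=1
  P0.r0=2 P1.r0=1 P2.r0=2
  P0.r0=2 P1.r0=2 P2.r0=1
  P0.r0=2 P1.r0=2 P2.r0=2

missing: P0.r0=1 P1.r0=1 P2.r0=2

outcome vector order: (P0.r0,P1.r0,P2.r0)
[SC] allowed = {<1 1 1>; <1 1 2>; <1 2 1>; <1 2 2>; <2 1 1>; <2 1 2>; <2 2 1>; <2 2 2>}
SC∖claimed = {<1 1 2>}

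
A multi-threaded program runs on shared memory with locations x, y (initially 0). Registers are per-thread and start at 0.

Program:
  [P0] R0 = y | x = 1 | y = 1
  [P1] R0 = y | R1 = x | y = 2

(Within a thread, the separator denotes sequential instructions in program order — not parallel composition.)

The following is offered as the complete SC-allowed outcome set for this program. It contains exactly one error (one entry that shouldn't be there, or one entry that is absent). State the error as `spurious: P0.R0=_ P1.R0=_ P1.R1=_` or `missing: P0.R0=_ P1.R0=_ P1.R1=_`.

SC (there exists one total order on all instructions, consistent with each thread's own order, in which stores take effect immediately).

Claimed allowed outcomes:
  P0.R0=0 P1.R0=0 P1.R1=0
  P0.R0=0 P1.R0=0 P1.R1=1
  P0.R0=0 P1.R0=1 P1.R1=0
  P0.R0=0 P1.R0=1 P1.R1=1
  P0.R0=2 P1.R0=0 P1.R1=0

spurious: P0.R0=0 P1.R0=1 P1.R1=0

outcome vector order: (P0.R0,P1.R0,P1.R1)
SC (4): 0/0/0, 0/0/1, 0/1/1, 2/0/0
claimed∖SC = {0/1/0}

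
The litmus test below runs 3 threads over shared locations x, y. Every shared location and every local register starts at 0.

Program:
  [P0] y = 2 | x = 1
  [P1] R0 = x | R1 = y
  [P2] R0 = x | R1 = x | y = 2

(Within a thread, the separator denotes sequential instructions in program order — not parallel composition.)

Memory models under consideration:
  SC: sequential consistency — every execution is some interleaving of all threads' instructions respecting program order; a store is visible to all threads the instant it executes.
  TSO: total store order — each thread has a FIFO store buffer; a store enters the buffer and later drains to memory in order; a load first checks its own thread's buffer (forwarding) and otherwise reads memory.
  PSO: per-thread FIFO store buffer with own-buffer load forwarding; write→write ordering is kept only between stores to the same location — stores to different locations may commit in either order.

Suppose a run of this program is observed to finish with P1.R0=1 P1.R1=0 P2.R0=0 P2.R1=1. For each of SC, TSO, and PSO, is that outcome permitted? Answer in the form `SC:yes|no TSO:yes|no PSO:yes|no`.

outcome vector order: (P1.R0,P1.R1,P2.R0,P2.R1)
under SC → 0000; 0001; 0011; 0200; 0201; 0211; 1200; 1201; 1211
under TSO → 0000; 0001; 0011; 0200; 0201; 0211; 1200; 1201; 1211
under PSO → 0000; 0001; 0011; 0200; 0201; 0211; 1000; 1001; 1011; 1200; 1201; 1211
target 1001 ∈ {PSO}

SC:no TSO:no PSO:yes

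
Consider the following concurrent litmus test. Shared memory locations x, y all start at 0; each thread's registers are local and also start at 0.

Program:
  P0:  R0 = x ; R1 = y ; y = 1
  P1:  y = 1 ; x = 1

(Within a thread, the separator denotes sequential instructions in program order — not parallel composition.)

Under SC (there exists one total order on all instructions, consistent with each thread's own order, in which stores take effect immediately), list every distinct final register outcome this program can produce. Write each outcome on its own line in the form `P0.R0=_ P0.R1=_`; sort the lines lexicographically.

P0.R0=0 P0.R1=0
P0.R0=0 P0.R1=1
P0.R0=1 P0.R1=1

outcome vector order: (P0.R0,P0.R1)
|SC outcomes| = 3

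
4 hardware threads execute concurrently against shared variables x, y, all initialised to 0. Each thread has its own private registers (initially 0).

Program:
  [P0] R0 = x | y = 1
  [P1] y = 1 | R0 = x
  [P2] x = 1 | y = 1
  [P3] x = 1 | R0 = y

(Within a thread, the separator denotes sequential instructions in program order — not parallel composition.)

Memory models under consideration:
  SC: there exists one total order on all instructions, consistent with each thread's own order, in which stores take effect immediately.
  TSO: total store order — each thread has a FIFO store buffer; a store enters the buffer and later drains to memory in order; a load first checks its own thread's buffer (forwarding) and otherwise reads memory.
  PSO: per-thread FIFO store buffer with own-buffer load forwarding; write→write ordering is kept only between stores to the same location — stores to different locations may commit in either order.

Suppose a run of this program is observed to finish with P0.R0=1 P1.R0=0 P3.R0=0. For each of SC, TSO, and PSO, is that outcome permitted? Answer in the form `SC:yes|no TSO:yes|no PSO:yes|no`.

outcome vector order: (P0.R0,P1.R0,P3.R0)
under SC → 0/0/1, 0/1/0, 0/1/1, 1/0/1, 1/1/0, 1/1/1
under TSO → 0/0/0, 0/0/1, 0/1/0, 0/1/1, 1/0/0, 1/0/1, 1/1/0, 1/1/1
under PSO → 0/0/0, 0/0/1, 0/1/0, 0/1/1, 1/0/0, 1/0/1, 1/1/0, 1/1/1
target 1/0/0 ∈ {TSO,PSO}

SC:no TSO:yes PSO:yes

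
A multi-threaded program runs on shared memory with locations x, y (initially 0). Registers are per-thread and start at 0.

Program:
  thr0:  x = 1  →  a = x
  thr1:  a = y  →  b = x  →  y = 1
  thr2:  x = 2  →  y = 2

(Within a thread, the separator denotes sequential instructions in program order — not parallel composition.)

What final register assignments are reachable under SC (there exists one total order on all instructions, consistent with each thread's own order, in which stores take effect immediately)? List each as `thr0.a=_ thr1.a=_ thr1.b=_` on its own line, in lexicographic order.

thr0.a=1 thr1.a=0 thr1.b=0
thr0.a=1 thr1.a=0 thr1.b=1
thr0.a=1 thr1.a=0 thr1.b=2
thr0.a=1 thr1.a=2 thr1.b=1
thr0.a=1 thr1.a=2 thr1.b=2
thr0.a=2 thr1.a=0 thr1.b=0
thr0.a=2 thr1.a=0 thr1.b=1
thr0.a=2 thr1.a=0 thr1.b=2
thr0.a=2 thr1.a=2 thr1.b=2

outcome vector order: (thr0.a,thr1.a,thr1.b)
|SC outcomes| = 9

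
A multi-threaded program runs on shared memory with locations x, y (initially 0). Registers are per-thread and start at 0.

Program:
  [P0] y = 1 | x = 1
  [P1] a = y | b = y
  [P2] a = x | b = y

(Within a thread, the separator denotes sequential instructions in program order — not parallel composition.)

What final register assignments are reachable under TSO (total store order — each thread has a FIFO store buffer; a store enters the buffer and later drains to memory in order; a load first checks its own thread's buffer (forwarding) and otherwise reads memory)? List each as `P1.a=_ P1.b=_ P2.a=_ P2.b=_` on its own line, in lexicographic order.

P1.a=0 P1.b=0 P2.a=0 P2.b=0
P1.a=0 P1.b=0 P2.a=0 P2.b=1
P1.a=0 P1.b=0 P2.a=1 P2.b=1
P1.a=0 P1.b=1 P2.a=0 P2.b=0
P1.a=0 P1.b=1 P2.a=0 P2.b=1
P1.a=0 P1.b=1 P2.a=1 P2.b=1
P1.a=1 P1.b=1 P2.a=0 P2.b=0
P1.a=1 P1.b=1 P2.a=0 P2.b=1
P1.a=1 P1.b=1 P2.a=1 P2.b=1

outcome vector order: (P1.a,P1.b,P2.a,P2.b)
|TSO outcomes| = 9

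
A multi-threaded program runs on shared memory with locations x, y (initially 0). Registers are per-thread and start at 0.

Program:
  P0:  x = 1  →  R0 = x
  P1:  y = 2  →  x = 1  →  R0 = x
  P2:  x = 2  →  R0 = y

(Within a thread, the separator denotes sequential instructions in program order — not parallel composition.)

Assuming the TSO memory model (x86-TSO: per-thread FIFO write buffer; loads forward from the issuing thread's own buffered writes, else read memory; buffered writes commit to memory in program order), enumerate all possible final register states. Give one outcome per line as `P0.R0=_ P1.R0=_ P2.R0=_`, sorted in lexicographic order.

outcome vector order: (P0.R0,P1.R0,P2.R0)
|TSO outcomes| = 8

P0.R0=1 P1.R0=1 P2.R0=0
P0.R0=1 P1.R0=1 P2.R0=2
P0.R0=1 P1.R0=2 P2.R0=0
P0.R0=1 P1.R0=2 P2.R0=2
P0.R0=2 P1.R0=1 P2.R0=0
P0.R0=2 P1.R0=1 P2.R0=2
P0.R0=2 P1.R0=2 P2.R0=0
P0.R0=2 P1.R0=2 P2.R0=2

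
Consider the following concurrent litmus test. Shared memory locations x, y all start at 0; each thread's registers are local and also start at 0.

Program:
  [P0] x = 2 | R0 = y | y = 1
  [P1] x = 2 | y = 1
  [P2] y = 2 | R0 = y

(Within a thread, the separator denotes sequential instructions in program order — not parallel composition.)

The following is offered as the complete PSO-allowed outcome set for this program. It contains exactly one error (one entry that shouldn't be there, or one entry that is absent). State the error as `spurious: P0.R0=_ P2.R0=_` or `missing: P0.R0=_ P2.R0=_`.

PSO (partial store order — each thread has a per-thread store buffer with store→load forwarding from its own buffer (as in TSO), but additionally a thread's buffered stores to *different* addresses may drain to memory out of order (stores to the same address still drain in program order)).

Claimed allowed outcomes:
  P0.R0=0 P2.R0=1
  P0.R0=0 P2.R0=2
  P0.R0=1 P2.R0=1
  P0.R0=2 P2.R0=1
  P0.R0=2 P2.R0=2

missing: P0.R0=1 P2.R0=2

outcome vector order: (P0.R0,P2.R0)
PSO: 6 outcomes — {<0 1> <0 2> <1 1> <1 2> <2 1> <2 2>}
PSO∖claimed = {<1 2>}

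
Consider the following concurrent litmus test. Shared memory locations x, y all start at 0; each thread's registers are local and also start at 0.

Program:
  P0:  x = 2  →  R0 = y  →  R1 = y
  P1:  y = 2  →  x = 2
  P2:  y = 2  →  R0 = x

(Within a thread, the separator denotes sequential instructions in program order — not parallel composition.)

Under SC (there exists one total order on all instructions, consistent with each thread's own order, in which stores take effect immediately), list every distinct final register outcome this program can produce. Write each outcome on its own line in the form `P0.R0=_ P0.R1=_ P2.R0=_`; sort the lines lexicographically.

P0.R0=0 P0.R1=0 P2.R0=2
P0.R0=0 P0.R1=2 P2.R0=2
P0.R0=2 P0.R1=2 P2.R0=0
P0.R0=2 P0.R1=2 P2.R0=2

outcome vector order: (P0.R0,P0.R1,P2.R0)
|SC outcomes| = 4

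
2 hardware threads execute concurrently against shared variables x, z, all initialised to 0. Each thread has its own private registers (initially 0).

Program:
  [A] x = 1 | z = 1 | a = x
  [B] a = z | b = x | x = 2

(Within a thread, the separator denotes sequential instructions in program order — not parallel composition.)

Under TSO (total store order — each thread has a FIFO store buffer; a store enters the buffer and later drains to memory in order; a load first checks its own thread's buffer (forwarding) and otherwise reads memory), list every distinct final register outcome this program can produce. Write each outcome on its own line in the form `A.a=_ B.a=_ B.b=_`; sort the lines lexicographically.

A.a=1 B.a=0 B.b=0
A.a=1 B.a=0 B.b=1
A.a=1 B.a=1 B.b=1
A.a=2 B.a=0 B.b=0
A.a=2 B.a=0 B.b=1
A.a=2 B.a=1 B.b=1

outcome vector order: (A.a,B.a,B.b)
|TSO outcomes| = 6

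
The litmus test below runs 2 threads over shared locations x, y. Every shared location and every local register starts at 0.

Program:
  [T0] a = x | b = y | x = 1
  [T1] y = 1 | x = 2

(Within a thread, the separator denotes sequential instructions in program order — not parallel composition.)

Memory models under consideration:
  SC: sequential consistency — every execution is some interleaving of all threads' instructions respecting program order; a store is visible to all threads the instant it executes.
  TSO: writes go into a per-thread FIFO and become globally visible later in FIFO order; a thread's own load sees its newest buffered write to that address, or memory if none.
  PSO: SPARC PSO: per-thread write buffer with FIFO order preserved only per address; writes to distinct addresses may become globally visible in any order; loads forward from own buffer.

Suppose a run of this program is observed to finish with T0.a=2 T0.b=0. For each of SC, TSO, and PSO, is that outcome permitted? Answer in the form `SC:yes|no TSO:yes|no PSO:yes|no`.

outcome vector order: (T0.a,T0.b)
under SC → 0/0; 0/1; 2/1
under TSO → 0/0; 0/1; 2/1
under PSO → 0/0; 0/1; 2/0; 2/1
target 2/0 ∈ {PSO}

SC:no TSO:no PSO:yes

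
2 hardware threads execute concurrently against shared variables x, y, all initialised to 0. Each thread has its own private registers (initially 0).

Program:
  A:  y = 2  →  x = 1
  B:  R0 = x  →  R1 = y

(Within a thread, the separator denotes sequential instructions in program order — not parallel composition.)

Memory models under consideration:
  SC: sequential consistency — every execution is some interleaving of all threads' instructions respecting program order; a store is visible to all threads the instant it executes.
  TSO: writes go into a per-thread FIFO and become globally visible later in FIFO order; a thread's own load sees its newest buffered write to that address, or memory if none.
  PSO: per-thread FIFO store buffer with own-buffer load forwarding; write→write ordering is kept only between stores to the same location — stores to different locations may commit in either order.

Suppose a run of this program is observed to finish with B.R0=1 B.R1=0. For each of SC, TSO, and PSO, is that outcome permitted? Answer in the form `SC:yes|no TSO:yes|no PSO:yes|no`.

SC:no TSO:no PSO:yes

outcome vector order: (B.R0,B.R1)
under SC → 00, 02, 12
under TSO → 00, 02, 12
under PSO → 00, 02, 10, 12
target 10 ∈ {PSO}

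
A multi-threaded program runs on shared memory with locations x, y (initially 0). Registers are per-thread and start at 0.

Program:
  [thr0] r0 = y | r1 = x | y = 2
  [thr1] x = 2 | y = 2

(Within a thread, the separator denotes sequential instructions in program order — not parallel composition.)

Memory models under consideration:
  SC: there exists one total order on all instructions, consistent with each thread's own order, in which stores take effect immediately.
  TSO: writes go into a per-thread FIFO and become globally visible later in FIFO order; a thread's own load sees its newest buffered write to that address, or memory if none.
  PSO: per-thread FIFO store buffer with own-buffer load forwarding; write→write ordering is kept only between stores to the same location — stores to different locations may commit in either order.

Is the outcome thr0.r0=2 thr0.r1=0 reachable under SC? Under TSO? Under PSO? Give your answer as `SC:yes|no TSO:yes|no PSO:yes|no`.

SC:no TSO:no PSO:yes

outcome vector order: (thr0.r0,thr0.r1)
SC: 3 outcomes — {0/0, 0/2, 2/2}
TSO: 3 outcomes — {0/0, 0/2, 2/2}
PSO: 4 outcomes — {0/0, 0/2, 2/0, 2/2}
target 2/0 ∈ {PSO}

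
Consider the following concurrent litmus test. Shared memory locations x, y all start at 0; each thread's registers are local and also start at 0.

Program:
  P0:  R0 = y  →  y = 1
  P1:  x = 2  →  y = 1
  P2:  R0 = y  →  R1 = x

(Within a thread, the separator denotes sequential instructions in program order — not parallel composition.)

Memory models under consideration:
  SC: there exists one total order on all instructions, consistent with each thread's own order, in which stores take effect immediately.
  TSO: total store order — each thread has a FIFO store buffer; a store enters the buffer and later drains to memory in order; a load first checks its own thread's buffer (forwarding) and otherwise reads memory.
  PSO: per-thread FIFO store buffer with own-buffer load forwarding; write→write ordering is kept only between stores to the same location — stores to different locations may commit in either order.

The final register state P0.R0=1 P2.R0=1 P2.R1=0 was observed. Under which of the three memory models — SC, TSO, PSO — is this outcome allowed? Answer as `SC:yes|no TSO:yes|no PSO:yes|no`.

SC:no TSO:no PSO:yes

outcome vector order: (P0.R0,P2.R0,P2.R1)
[SC] allowed = {<0 0 0> <0 0 2> <0 1 0> <0 1 2> <1 0 0> <1 0 2> <1 1 2>}
[TSO] allowed = {<0 0 0> <0 0 2> <0 1 0> <0 1 2> <1 0 0> <1 0 2> <1 1 2>}
[PSO] allowed = {<0 0 0> <0 0 2> <0 1 0> <0 1 2> <1 0 0> <1 0 2> <1 1 0> <1 1 2>}
target <1 1 0> ∈ {PSO}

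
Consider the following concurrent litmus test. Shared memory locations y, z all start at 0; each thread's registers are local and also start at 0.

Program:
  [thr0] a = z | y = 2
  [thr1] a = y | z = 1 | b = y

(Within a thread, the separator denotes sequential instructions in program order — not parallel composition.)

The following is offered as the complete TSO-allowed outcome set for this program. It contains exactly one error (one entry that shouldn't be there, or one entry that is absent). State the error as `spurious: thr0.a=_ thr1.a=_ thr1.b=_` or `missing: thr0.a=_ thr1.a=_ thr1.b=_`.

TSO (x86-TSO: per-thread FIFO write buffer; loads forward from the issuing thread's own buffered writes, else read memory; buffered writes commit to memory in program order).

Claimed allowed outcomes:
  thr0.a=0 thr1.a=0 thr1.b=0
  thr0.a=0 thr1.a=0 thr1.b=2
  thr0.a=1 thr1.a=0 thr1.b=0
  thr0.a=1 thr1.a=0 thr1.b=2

missing: thr0.a=0 thr1.a=2 thr1.b=2

outcome vector order: (thr0.a,thr1.a,thr1.b)
under TSO → 0/0/0 0/0/2 0/2/2 1/0/0 1/0/2
TSO∖claimed = {0/2/2}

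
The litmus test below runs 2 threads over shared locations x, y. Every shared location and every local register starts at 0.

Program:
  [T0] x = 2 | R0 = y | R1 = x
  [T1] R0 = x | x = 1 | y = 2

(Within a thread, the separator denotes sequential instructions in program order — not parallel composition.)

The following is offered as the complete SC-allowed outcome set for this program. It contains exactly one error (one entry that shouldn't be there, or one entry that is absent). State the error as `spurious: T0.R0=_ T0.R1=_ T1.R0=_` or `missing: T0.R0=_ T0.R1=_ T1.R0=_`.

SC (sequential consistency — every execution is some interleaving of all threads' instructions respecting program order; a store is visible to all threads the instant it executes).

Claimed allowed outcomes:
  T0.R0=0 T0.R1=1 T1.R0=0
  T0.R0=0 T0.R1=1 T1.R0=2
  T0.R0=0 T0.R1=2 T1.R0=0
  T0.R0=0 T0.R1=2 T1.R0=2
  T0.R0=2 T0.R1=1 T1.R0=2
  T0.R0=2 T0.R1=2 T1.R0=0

missing: T0.R0=2 T0.R1=1 T1.R0=0

outcome vector order: (T0.R0,T0.R1,T1.R0)
[SC] allowed = {(0,1,0) (0,1,2) (0,2,0) (0,2,2) (2,1,0) (2,1,2) (2,2,0)}
SC∖claimed = {(2,1,0)}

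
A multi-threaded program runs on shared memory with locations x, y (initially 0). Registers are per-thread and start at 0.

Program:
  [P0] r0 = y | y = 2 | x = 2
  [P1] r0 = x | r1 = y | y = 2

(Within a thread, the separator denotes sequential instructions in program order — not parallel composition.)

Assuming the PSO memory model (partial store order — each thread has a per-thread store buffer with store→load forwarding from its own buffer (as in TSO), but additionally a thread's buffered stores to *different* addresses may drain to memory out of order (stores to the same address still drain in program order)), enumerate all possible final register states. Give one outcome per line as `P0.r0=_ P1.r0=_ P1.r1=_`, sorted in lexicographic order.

outcome vector order: (P0.r0,P1.r0,P1.r1)
|PSO outcomes| = 5

P0.r0=0 P1.r0=0 P1.r1=0
P0.r0=0 P1.r0=0 P1.r1=2
P0.r0=0 P1.r0=2 P1.r1=0
P0.r0=0 P1.r0=2 P1.r1=2
P0.r0=2 P1.r0=0 P1.r1=0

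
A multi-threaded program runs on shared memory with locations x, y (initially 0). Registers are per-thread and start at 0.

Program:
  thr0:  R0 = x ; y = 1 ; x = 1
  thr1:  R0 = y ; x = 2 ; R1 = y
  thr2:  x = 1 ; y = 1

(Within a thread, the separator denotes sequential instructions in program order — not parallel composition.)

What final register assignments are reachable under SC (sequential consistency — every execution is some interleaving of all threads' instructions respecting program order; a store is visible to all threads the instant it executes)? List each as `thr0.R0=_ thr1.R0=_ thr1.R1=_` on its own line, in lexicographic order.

thr0.R0=0 thr1.R0=0 thr1.R1=0
thr0.R0=0 thr1.R0=0 thr1.R1=1
thr0.R0=0 thr1.R0=1 thr1.R1=1
thr0.R0=1 thr1.R0=0 thr1.R1=0
thr0.R0=1 thr1.R0=0 thr1.R1=1
thr0.R0=1 thr1.R0=1 thr1.R1=1
thr0.R0=2 thr1.R0=0 thr1.R1=0
thr0.R0=2 thr1.R0=0 thr1.R1=1
thr0.R0=2 thr1.R0=1 thr1.R1=1

outcome vector order: (thr0.R0,thr1.R0,thr1.R1)
|SC outcomes| = 9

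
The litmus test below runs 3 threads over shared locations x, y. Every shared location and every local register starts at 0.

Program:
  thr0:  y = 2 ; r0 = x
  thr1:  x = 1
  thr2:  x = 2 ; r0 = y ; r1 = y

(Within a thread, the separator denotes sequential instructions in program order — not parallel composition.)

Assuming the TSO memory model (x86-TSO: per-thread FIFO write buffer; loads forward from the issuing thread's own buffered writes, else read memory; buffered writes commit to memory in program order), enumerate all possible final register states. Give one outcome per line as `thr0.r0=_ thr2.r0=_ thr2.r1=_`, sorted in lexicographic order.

thr0.r0=0 thr2.r0=0 thr2.r1=0
thr0.r0=0 thr2.r0=0 thr2.r1=2
thr0.r0=0 thr2.r0=2 thr2.r1=2
thr0.r0=1 thr2.r0=0 thr2.r1=0
thr0.r0=1 thr2.r0=0 thr2.r1=2
thr0.r0=1 thr2.r0=2 thr2.r1=2
thr0.r0=2 thr2.r0=0 thr2.r1=0
thr0.r0=2 thr2.r0=0 thr2.r1=2
thr0.r0=2 thr2.r0=2 thr2.r1=2

outcome vector order: (thr0.r0,thr2.r0,thr2.r1)
|TSO outcomes| = 9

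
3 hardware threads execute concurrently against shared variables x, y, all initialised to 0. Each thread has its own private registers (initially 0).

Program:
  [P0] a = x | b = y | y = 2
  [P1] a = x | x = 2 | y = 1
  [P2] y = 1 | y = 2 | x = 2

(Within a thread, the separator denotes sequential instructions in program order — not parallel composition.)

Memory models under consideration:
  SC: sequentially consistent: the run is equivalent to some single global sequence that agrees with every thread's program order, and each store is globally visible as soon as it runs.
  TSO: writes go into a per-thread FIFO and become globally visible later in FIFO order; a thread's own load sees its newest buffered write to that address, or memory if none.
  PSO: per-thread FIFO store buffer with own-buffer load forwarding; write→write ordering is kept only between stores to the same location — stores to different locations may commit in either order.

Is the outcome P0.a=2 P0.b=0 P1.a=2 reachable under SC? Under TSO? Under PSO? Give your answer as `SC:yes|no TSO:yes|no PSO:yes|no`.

SC:no TSO:no PSO:yes

outcome vector order: (P0.a,P0.b,P1.a)
under SC → <0 0 0> <0 0 2> <0 1 0> <0 1 2> <0 2 0> <0 2 2> <2 0 0> <2 1 0> <2 1 2> <2 2 0> <2 2 2>
under TSO → <0 0 0> <0 0 2> <0 1 0> <0 1 2> <0 2 0> <0 2 2> <2 0 0> <2 1 0> <2 1 2> <2 2 0> <2 2 2>
under PSO → <0 0 0> <0 0 2> <0 1 0> <0 1 2> <0 2 0> <0 2 2> <2 0 0> <2 0 2> <2 1 0> <2 1 2> <2 2 0> <2 2 2>
target <2 0 2> ∈ {PSO}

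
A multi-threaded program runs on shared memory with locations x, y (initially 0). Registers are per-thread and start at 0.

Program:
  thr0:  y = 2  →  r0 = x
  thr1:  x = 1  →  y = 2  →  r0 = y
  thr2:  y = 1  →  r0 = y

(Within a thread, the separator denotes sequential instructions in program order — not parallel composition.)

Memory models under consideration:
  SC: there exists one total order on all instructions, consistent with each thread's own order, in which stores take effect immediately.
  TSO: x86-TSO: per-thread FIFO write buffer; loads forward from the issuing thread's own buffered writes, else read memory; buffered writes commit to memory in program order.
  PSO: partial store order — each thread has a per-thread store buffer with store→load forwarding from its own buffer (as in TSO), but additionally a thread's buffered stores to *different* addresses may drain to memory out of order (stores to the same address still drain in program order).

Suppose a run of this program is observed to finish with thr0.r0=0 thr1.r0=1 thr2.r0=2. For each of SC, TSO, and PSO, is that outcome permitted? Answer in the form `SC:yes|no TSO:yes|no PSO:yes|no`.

SC:no TSO:yes PSO:yes

outcome vector order: (thr0.r0,thr1.r0,thr2.r0)
SC (7): 0/1/1, 0/2/1, 0/2/2, 1/1/1, 1/1/2, 1/2/1, 1/2/2
TSO (8): 0/1/1, 0/1/2, 0/2/1, 0/2/2, 1/1/1, 1/1/2, 1/2/1, 1/2/2
PSO (8): 0/1/1, 0/1/2, 0/2/1, 0/2/2, 1/1/1, 1/1/2, 1/2/1, 1/2/2
target 0/1/2 ∈ {TSO,PSO}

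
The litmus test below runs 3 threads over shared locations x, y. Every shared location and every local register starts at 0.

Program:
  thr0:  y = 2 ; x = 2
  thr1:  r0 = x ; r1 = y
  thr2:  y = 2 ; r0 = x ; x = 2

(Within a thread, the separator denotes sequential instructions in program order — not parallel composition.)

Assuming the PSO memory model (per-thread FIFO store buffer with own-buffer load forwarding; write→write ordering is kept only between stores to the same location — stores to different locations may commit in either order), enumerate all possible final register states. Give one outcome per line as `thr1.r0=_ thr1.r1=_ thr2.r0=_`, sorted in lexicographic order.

outcome vector order: (thr1.r0,thr1.r1,thr2.r0)
|PSO outcomes| = 8

thr1.r0=0 thr1.r1=0 thr2.r0=0
thr1.r0=0 thr1.r1=0 thr2.r0=2
thr1.r0=0 thr1.r1=2 thr2.r0=0
thr1.r0=0 thr1.r1=2 thr2.r0=2
thr1.r0=2 thr1.r1=0 thr2.r0=0
thr1.r0=2 thr1.r1=0 thr2.r0=2
thr1.r0=2 thr1.r1=2 thr2.r0=0
thr1.r0=2 thr1.r1=2 thr2.r0=2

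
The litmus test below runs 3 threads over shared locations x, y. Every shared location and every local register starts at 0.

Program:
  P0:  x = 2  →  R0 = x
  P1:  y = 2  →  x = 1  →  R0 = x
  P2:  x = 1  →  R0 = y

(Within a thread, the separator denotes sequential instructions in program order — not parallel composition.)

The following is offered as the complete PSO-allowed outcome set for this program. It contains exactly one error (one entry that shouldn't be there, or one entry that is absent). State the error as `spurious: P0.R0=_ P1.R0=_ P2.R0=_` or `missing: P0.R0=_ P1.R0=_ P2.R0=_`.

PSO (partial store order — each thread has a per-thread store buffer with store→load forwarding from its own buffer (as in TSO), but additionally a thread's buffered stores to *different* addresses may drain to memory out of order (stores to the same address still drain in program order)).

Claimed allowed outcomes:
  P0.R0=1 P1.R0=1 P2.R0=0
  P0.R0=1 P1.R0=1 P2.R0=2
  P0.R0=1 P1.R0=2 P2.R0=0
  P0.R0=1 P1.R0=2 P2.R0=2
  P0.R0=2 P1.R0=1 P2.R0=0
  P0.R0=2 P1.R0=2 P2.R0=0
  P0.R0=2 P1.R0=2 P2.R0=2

missing: P0.R0=2 P1.R0=1 P2.R0=2

outcome vector order: (P0.R0,P1.R0,P2.R0)
[PSO] allowed = {110, 112, 120, 122, 210, 212, 220, 222}
PSO∖claimed = {212}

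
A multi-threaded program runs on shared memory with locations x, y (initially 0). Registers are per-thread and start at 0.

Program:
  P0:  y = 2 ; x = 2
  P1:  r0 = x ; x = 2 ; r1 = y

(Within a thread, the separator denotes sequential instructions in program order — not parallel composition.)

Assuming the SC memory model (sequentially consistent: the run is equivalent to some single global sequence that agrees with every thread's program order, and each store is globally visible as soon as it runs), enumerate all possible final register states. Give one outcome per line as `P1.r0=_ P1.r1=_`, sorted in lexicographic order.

outcome vector order: (P1.r0,P1.r1)
|SC outcomes| = 3

P1.r0=0 P1.r1=0
P1.r0=0 P1.r1=2
P1.r0=2 P1.r1=2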